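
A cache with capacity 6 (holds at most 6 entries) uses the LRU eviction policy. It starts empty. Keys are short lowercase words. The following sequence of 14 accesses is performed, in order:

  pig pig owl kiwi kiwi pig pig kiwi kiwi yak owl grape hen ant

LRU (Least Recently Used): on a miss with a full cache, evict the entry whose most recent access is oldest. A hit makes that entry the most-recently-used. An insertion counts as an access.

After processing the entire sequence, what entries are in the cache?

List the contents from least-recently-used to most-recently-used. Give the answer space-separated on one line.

LRU simulation (capacity=6):
  1. access pig: MISS. Cache (LRU->MRU): [pig]
  2. access pig: HIT. Cache (LRU->MRU): [pig]
  3. access owl: MISS. Cache (LRU->MRU): [pig owl]
  4. access kiwi: MISS. Cache (LRU->MRU): [pig owl kiwi]
  5. access kiwi: HIT. Cache (LRU->MRU): [pig owl kiwi]
  6. access pig: HIT. Cache (LRU->MRU): [owl kiwi pig]
  7. access pig: HIT. Cache (LRU->MRU): [owl kiwi pig]
  8. access kiwi: HIT. Cache (LRU->MRU): [owl pig kiwi]
  9. access kiwi: HIT. Cache (LRU->MRU): [owl pig kiwi]
  10. access yak: MISS. Cache (LRU->MRU): [owl pig kiwi yak]
  11. access owl: HIT. Cache (LRU->MRU): [pig kiwi yak owl]
  12. access grape: MISS. Cache (LRU->MRU): [pig kiwi yak owl grape]
  13. access hen: MISS. Cache (LRU->MRU): [pig kiwi yak owl grape hen]
  14. access ant: MISS, evict pig. Cache (LRU->MRU): [kiwi yak owl grape hen ant]
Total: 7 hits, 7 misses, 1 evictions

Answer: kiwi yak owl grape hen ant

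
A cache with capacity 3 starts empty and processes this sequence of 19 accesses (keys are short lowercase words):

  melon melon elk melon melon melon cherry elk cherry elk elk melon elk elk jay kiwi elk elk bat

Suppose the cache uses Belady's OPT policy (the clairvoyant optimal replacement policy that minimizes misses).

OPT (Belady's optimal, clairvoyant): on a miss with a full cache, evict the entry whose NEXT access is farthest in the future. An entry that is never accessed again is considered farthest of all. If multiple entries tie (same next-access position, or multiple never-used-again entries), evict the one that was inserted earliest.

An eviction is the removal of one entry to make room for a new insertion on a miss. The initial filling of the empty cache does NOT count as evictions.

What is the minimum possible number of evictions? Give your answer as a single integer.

Answer: 3

Derivation:
OPT (Belady) simulation (capacity=3):
  1. access melon: MISS. Cache: [melon]
  2. access melon: HIT. Next use of melon: step 4. Cache: [melon]
  3. access elk: MISS. Cache: [melon elk]
  4. access melon: HIT. Next use of melon: step 5. Cache: [melon elk]
  5. access melon: HIT. Next use of melon: step 6. Cache: [melon elk]
  6. access melon: HIT. Next use of melon: step 12. Cache: [melon elk]
  7. access cherry: MISS. Cache: [melon elk cherry]
  8. access elk: HIT. Next use of elk: step 10. Cache: [melon elk cherry]
  9. access cherry: HIT. Next use of cherry: never. Cache: [melon elk cherry]
  10. access elk: HIT. Next use of elk: step 11. Cache: [melon elk cherry]
  11. access elk: HIT. Next use of elk: step 13. Cache: [melon elk cherry]
  12. access melon: HIT. Next use of melon: never. Cache: [melon elk cherry]
  13. access elk: HIT. Next use of elk: step 14. Cache: [melon elk cherry]
  14. access elk: HIT. Next use of elk: step 17. Cache: [melon elk cherry]
  15. access jay: MISS, evict melon (next use: never). Cache: [elk cherry jay]
  16. access kiwi: MISS, evict cherry (next use: never). Cache: [elk jay kiwi]
  17. access elk: HIT. Next use of elk: step 18. Cache: [elk jay kiwi]
  18. access elk: HIT. Next use of elk: never. Cache: [elk jay kiwi]
  19. access bat: MISS, evict elk (next use: never). Cache: [jay kiwi bat]
Total: 13 hits, 6 misses, 3 evictions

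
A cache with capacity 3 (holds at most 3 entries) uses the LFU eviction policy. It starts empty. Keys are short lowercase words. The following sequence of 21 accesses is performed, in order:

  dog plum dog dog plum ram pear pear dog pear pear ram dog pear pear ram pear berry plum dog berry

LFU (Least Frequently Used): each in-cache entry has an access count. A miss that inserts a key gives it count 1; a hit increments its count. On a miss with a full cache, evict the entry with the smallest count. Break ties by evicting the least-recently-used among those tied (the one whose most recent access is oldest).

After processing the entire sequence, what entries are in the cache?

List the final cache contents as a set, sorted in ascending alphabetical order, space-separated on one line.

LFU simulation (capacity=3):
  1. access dog: MISS. Cache: [dog(c=1)]
  2. access plum: MISS. Cache: [dog(c=1) plum(c=1)]
  3. access dog: HIT, count now 2. Cache: [plum(c=1) dog(c=2)]
  4. access dog: HIT, count now 3. Cache: [plum(c=1) dog(c=3)]
  5. access plum: HIT, count now 2. Cache: [plum(c=2) dog(c=3)]
  6. access ram: MISS. Cache: [ram(c=1) plum(c=2) dog(c=3)]
  7. access pear: MISS, evict ram(c=1). Cache: [pear(c=1) plum(c=2) dog(c=3)]
  8. access pear: HIT, count now 2. Cache: [plum(c=2) pear(c=2) dog(c=3)]
  9. access dog: HIT, count now 4. Cache: [plum(c=2) pear(c=2) dog(c=4)]
  10. access pear: HIT, count now 3. Cache: [plum(c=2) pear(c=3) dog(c=4)]
  11. access pear: HIT, count now 4. Cache: [plum(c=2) dog(c=4) pear(c=4)]
  12. access ram: MISS, evict plum(c=2). Cache: [ram(c=1) dog(c=4) pear(c=4)]
  13. access dog: HIT, count now 5. Cache: [ram(c=1) pear(c=4) dog(c=5)]
  14. access pear: HIT, count now 5. Cache: [ram(c=1) dog(c=5) pear(c=5)]
  15. access pear: HIT, count now 6. Cache: [ram(c=1) dog(c=5) pear(c=6)]
  16. access ram: HIT, count now 2. Cache: [ram(c=2) dog(c=5) pear(c=6)]
  17. access pear: HIT, count now 7. Cache: [ram(c=2) dog(c=5) pear(c=7)]
  18. access berry: MISS, evict ram(c=2). Cache: [berry(c=1) dog(c=5) pear(c=7)]
  19. access plum: MISS, evict berry(c=1). Cache: [plum(c=1) dog(c=5) pear(c=7)]
  20. access dog: HIT, count now 6. Cache: [plum(c=1) dog(c=6) pear(c=7)]
  21. access berry: MISS, evict plum(c=1). Cache: [berry(c=1) dog(c=6) pear(c=7)]
Total: 13 hits, 8 misses, 5 evictions

Answer: berry dog pear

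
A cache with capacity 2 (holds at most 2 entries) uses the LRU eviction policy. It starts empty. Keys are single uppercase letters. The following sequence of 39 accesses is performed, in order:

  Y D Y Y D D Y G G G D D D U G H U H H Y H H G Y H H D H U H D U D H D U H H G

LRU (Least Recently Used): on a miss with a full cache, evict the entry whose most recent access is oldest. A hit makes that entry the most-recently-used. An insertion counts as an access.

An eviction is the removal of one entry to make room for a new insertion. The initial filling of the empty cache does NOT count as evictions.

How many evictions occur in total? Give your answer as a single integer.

Answer: 18

Derivation:
LRU simulation (capacity=2):
  1. access Y: MISS. Cache (LRU->MRU): [Y]
  2. access D: MISS. Cache (LRU->MRU): [Y D]
  3. access Y: HIT. Cache (LRU->MRU): [D Y]
  4. access Y: HIT. Cache (LRU->MRU): [D Y]
  5. access D: HIT. Cache (LRU->MRU): [Y D]
  6. access D: HIT. Cache (LRU->MRU): [Y D]
  7. access Y: HIT. Cache (LRU->MRU): [D Y]
  8. access G: MISS, evict D. Cache (LRU->MRU): [Y G]
  9. access G: HIT. Cache (LRU->MRU): [Y G]
  10. access G: HIT. Cache (LRU->MRU): [Y G]
  11. access D: MISS, evict Y. Cache (LRU->MRU): [G D]
  12. access D: HIT. Cache (LRU->MRU): [G D]
  13. access D: HIT. Cache (LRU->MRU): [G D]
  14. access U: MISS, evict G. Cache (LRU->MRU): [D U]
  15. access G: MISS, evict D. Cache (LRU->MRU): [U G]
  16. access H: MISS, evict U. Cache (LRU->MRU): [G H]
  17. access U: MISS, evict G. Cache (LRU->MRU): [H U]
  18. access H: HIT. Cache (LRU->MRU): [U H]
  19. access H: HIT. Cache (LRU->MRU): [U H]
  20. access Y: MISS, evict U. Cache (LRU->MRU): [H Y]
  21. access H: HIT. Cache (LRU->MRU): [Y H]
  22. access H: HIT. Cache (LRU->MRU): [Y H]
  23. access G: MISS, evict Y. Cache (LRU->MRU): [H G]
  24. access Y: MISS, evict H. Cache (LRU->MRU): [G Y]
  25. access H: MISS, evict G. Cache (LRU->MRU): [Y H]
  26. access H: HIT. Cache (LRU->MRU): [Y H]
  27. access D: MISS, evict Y. Cache (LRU->MRU): [H D]
  28. access H: HIT. Cache (LRU->MRU): [D H]
  29. access U: MISS, evict D. Cache (LRU->MRU): [H U]
  30. access H: HIT. Cache (LRU->MRU): [U H]
  31. access D: MISS, evict U. Cache (LRU->MRU): [H D]
  32. access U: MISS, evict H. Cache (LRU->MRU): [D U]
  33. access D: HIT. Cache (LRU->MRU): [U D]
  34. access H: MISS, evict U. Cache (LRU->MRU): [D H]
  35. access D: HIT. Cache (LRU->MRU): [H D]
  36. access U: MISS, evict H. Cache (LRU->MRU): [D U]
  37. access H: MISS, evict D. Cache (LRU->MRU): [U H]
  38. access H: HIT. Cache (LRU->MRU): [U H]
  39. access G: MISS, evict U. Cache (LRU->MRU): [H G]
Total: 19 hits, 20 misses, 18 evictions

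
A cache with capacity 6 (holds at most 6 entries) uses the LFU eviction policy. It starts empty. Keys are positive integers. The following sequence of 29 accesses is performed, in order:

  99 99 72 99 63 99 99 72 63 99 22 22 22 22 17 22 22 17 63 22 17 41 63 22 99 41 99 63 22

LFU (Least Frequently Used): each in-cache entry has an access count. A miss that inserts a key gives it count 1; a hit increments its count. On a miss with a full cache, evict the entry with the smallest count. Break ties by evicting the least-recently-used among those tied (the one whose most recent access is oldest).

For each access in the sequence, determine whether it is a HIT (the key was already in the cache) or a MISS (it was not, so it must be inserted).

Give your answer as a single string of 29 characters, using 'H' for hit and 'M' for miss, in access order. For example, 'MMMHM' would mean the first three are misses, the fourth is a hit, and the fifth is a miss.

LFU simulation (capacity=6):
  1. access 99: MISS. Cache: [99(c=1)]
  2. access 99: HIT, count now 2. Cache: [99(c=2)]
  3. access 72: MISS. Cache: [72(c=1) 99(c=2)]
  4. access 99: HIT, count now 3. Cache: [72(c=1) 99(c=3)]
  5. access 63: MISS. Cache: [72(c=1) 63(c=1) 99(c=3)]
  6. access 99: HIT, count now 4. Cache: [72(c=1) 63(c=1) 99(c=4)]
  7. access 99: HIT, count now 5. Cache: [72(c=1) 63(c=1) 99(c=5)]
  8. access 72: HIT, count now 2. Cache: [63(c=1) 72(c=2) 99(c=5)]
  9. access 63: HIT, count now 2. Cache: [72(c=2) 63(c=2) 99(c=5)]
  10. access 99: HIT, count now 6. Cache: [72(c=2) 63(c=2) 99(c=6)]
  11. access 22: MISS. Cache: [22(c=1) 72(c=2) 63(c=2) 99(c=6)]
  12. access 22: HIT, count now 2. Cache: [72(c=2) 63(c=2) 22(c=2) 99(c=6)]
  13. access 22: HIT, count now 3. Cache: [72(c=2) 63(c=2) 22(c=3) 99(c=6)]
  14. access 22: HIT, count now 4. Cache: [72(c=2) 63(c=2) 22(c=4) 99(c=6)]
  15. access 17: MISS. Cache: [17(c=1) 72(c=2) 63(c=2) 22(c=4) 99(c=6)]
  16. access 22: HIT, count now 5. Cache: [17(c=1) 72(c=2) 63(c=2) 22(c=5) 99(c=6)]
  17. access 22: HIT, count now 6. Cache: [17(c=1) 72(c=2) 63(c=2) 99(c=6) 22(c=6)]
  18. access 17: HIT, count now 2. Cache: [72(c=2) 63(c=2) 17(c=2) 99(c=6) 22(c=6)]
  19. access 63: HIT, count now 3. Cache: [72(c=2) 17(c=2) 63(c=3) 99(c=6) 22(c=6)]
  20. access 22: HIT, count now 7. Cache: [72(c=2) 17(c=2) 63(c=3) 99(c=6) 22(c=7)]
  21. access 17: HIT, count now 3. Cache: [72(c=2) 63(c=3) 17(c=3) 99(c=6) 22(c=7)]
  22. access 41: MISS. Cache: [41(c=1) 72(c=2) 63(c=3) 17(c=3) 99(c=6) 22(c=7)]
  23. access 63: HIT, count now 4. Cache: [41(c=1) 72(c=2) 17(c=3) 63(c=4) 99(c=6) 22(c=7)]
  24. access 22: HIT, count now 8. Cache: [41(c=1) 72(c=2) 17(c=3) 63(c=4) 99(c=6) 22(c=8)]
  25. access 99: HIT, count now 7. Cache: [41(c=1) 72(c=2) 17(c=3) 63(c=4) 99(c=7) 22(c=8)]
  26. access 41: HIT, count now 2. Cache: [72(c=2) 41(c=2) 17(c=3) 63(c=4) 99(c=7) 22(c=8)]
  27. access 99: HIT, count now 8. Cache: [72(c=2) 41(c=2) 17(c=3) 63(c=4) 22(c=8) 99(c=8)]
  28. access 63: HIT, count now 5. Cache: [72(c=2) 41(c=2) 17(c=3) 63(c=5) 22(c=8) 99(c=8)]
  29. access 22: HIT, count now 9. Cache: [72(c=2) 41(c=2) 17(c=3) 63(c=5) 99(c=8) 22(c=9)]
Total: 23 hits, 6 misses, 0 evictions

Answer: MHMHMHHHHHMHHHMHHHHHHMHHHHHHH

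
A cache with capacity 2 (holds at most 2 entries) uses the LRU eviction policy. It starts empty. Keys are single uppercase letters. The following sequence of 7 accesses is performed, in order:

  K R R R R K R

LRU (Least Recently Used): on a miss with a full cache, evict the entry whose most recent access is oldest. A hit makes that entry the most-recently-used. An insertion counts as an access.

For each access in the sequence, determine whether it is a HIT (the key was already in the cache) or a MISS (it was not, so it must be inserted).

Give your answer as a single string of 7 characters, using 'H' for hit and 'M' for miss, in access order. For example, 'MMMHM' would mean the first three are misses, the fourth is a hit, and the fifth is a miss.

Answer: MMHHHHH

Derivation:
LRU simulation (capacity=2):
  1. access K: MISS. Cache (LRU->MRU): [K]
  2. access R: MISS. Cache (LRU->MRU): [K R]
  3. access R: HIT. Cache (LRU->MRU): [K R]
  4. access R: HIT. Cache (LRU->MRU): [K R]
  5. access R: HIT. Cache (LRU->MRU): [K R]
  6. access K: HIT. Cache (LRU->MRU): [R K]
  7. access R: HIT. Cache (LRU->MRU): [K R]
Total: 5 hits, 2 misses, 0 evictions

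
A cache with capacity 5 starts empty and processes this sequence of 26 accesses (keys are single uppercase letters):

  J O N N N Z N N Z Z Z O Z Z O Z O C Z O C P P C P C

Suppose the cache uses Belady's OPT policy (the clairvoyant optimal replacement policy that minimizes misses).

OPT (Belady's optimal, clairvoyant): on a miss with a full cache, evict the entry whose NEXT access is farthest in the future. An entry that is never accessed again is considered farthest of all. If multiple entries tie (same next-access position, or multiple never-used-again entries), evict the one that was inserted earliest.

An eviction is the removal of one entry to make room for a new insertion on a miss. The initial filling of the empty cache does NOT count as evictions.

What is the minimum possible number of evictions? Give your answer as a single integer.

Answer: 1

Derivation:
OPT (Belady) simulation (capacity=5):
  1. access J: MISS. Cache: [J]
  2. access O: MISS. Cache: [J O]
  3. access N: MISS. Cache: [J O N]
  4. access N: HIT. Next use of N: step 5. Cache: [J O N]
  5. access N: HIT. Next use of N: step 7. Cache: [J O N]
  6. access Z: MISS. Cache: [J O N Z]
  7. access N: HIT. Next use of N: step 8. Cache: [J O N Z]
  8. access N: HIT. Next use of N: never. Cache: [J O N Z]
  9. access Z: HIT. Next use of Z: step 10. Cache: [J O N Z]
  10. access Z: HIT. Next use of Z: step 11. Cache: [J O N Z]
  11. access Z: HIT. Next use of Z: step 13. Cache: [J O N Z]
  12. access O: HIT. Next use of O: step 15. Cache: [J O N Z]
  13. access Z: HIT. Next use of Z: step 14. Cache: [J O N Z]
  14. access Z: HIT. Next use of Z: step 16. Cache: [J O N Z]
  15. access O: HIT. Next use of O: step 17. Cache: [J O N Z]
  16. access Z: HIT. Next use of Z: step 19. Cache: [J O N Z]
  17. access O: HIT. Next use of O: step 20. Cache: [J O N Z]
  18. access C: MISS. Cache: [J O N Z C]
  19. access Z: HIT. Next use of Z: never. Cache: [J O N Z C]
  20. access O: HIT. Next use of O: never. Cache: [J O N Z C]
  21. access C: HIT. Next use of C: step 24. Cache: [J O N Z C]
  22. access P: MISS, evict J (next use: never). Cache: [O N Z C P]
  23. access P: HIT. Next use of P: step 25. Cache: [O N Z C P]
  24. access C: HIT. Next use of C: step 26. Cache: [O N Z C P]
  25. access P: HIT. Next use of P: never. Cache: [O N Z C P]
  26. access C: HIT. Next use of C: never. Cache: [O N Z C P]
Total: 20 hits, 6 misses, 1 evictions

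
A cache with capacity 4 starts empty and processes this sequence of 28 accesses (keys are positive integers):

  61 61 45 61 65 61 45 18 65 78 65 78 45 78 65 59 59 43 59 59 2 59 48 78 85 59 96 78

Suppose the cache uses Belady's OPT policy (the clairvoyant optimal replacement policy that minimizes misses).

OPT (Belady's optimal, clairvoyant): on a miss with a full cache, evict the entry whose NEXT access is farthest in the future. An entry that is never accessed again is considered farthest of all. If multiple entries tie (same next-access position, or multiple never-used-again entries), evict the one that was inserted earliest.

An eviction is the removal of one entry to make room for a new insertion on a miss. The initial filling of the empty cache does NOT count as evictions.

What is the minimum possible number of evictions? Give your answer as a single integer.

Answer: 7

Derivation:
OPT (Belady) simulation (capacity=4):
  1. access 61: MISS. Cache: [61]
  2. access 61: HIT. Next use of 61: step 4. Cache: [61]
  3. access 45: MISS. Cache: [61 45]
  4. access 61: HIT. Next use of 61: step 6. Cache: [61 45]
  5. access 65: MISS. Cache: [61 45 65]
  6. access 61: HIT. Next use of 61: never. Cache: [61 45 65]
  7. access 45: HIT. Next use of 45: step 13. Cache: [61 45 65]
  8. access 18: MISS. Cache: [61 45 65 18]
  9. access 65: HIT. Next use of 65: step 11. Cache: [61 45 65 18]
  10. access 78: MISS, evict 61 (next use: never). Cache: [45 65 18 78]
  11. access 65: HIT. Next use of 65: step 15. Cache: [45 65 18 78]
  12. access 78: HIT. Next use of 78: step 14. Cache: [45 65 18 78]
  13. access 45: HIT. Next use of 45: never. Cache: [45 65 18 78]
  14. access 78: HIT. Next use of 78: step 24. Cache: [45 65 18 78]
  15. access 65: HIT. Next use of 65: never. Cache: [45 65 18 78]
  16. access 59: MISS, evict 45 (next use: never). Cache: [65 18 78 59]
  17. access 59: HIT. Next use of 59: step 19. Cache: [65 18 78 59]
  18. access 43: MISS, evict 65 (next use: never). Cache: [18 78 59 43]
  19. access 59: HIT. Next use of 59: step 20. Cache: [18 78 59 43]
  20. access 59: HIT. Next use of 59: step 22. Cache: [18 78 59 43]
  21. access 2: MISS, evict 18 (next use: never). Cache: [78 59 43 2]
  22. access 59: HIT. Next use of 59: step 26. Cache: [78 59 43 2]
  23. access 48: MISS, evict 43 (next use: never). Cache: [78 59 2 48]
  24. access 78: HIT. Next use of 78: step 28. Cache: [78 59 2 48]
  25. access 85: MISS, evict 2 (next use: never). Cache: [78 59 48 85]
  26. access 59: HIT. Next use of 59: never. Cache: [78 59 48 85]
  27. access 96: MISS, evict 59 (next use: never). Cache: [78 48 85 96]
  28. access 78: HIT. Next use of 78: never. Cache: [78 48 85 96]
Total: 17 hits, 11 misses, 7 evictions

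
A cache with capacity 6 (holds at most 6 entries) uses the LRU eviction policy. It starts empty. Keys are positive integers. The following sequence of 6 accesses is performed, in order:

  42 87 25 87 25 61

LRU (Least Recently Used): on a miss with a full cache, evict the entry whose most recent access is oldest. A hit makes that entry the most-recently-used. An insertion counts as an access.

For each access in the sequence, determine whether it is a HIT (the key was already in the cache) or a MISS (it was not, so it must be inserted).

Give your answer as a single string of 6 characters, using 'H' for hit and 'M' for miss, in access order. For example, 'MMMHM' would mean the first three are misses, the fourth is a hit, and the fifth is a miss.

Answer: MMMHHM

Derivation:
LRU simulation (capacity=6):
  1. access 42: MISS. Cache (LRU->MRU): [42]
  2. access 87: MISS. Cache (LRU->MRU): [42 87]
  3. access 25: MISS. Cache (LRU->MRU): [42 87 25]
  4. access 87: HIT. Cache (LRU->MRU): [42 25 87]
  5. access 25: HIT. Cache (LRU->MRU): [42 87 25]
  6. access 61: MISS. Cache (LRU->MRU): [42 87 25 61]
Total: 2 hits, 4 misses, 0 evictions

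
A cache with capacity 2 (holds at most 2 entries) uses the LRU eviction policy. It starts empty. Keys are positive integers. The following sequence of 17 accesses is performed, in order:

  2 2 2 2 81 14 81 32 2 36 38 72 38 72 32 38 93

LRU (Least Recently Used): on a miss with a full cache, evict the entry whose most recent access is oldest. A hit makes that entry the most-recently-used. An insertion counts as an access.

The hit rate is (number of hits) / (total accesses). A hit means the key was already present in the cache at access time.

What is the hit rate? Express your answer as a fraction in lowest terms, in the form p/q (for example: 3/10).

LRU simulation (capacity=2):
  1. access 2: MISS. Cache (LRU->MRU): [2]
  2. access 2: HIT. Cache (LRU->MRU): [2]
  3. access 2: HIT. Cache (LRU->MRU): [2]
  4. access 2: HIT. Cache (LRU->MRU): [2]
  5. access 81: MISS. Cache (LRU->MRU): [2 81]
  6. access 14: MISS, evict 2. Cache (LRU->MRU): [81 14]
  7. access 81: HIT. Cache (LRU->MRU): [14 81]
  8. access 32: MISS, evict 14. Cache (LRU->MRU): [81 32]
  9. access 2: MISS, evict 81. Cache (LRU->MRU): [32 2]
  10. access 36: MISS, evict 32. Cache (LRU->MRU): [2 36]
  11. access 38: MISS, evict 2. Cache (LRU->MRU): [36 38]
  12. access 72: MISS, evict 36. Cache (LRU->MRU): [38 72]
  13. access 38: HIT. Cache (LRU->MRU): [72 38]
  14. access 72: HIT. Cache (LRU->MRU): [38 72]
  15. access 32: MISS, evict 38. Cache (LRU->MRU): [72 32]
  16. access 38: MISS, evict 72. Cache (LRU->MRU): [32 38]
  17. access 93: MISS, evict 32. Cache (LRU->MRU): [38 93]
Total: 6 hits, 11 misses, 9 evictions

Hit rate = 6/17

Answer: 6/17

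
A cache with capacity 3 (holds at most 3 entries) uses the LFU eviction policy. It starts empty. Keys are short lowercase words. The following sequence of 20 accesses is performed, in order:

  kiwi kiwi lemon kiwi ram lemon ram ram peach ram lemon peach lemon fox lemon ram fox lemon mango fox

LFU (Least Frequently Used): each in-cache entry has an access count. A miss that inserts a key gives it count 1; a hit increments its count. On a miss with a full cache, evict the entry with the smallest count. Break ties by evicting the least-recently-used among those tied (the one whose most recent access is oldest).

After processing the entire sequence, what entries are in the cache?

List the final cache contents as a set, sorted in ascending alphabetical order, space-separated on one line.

Answer: fox kiwi ram

Derivation:
LFU simulation (capacity=3):
  1. access kiwi: MISS. Cache: [kiwi(c=1)]
  2. access kiwi: HIT, count now 2. Cache: [kiwi(c=2)]
  3. access lemon: MISS. Cache: [lemon(c=1) kiwi(c=2)]
  4. access kiwi: HIT, count now 3. Cache: [lemon(c=1) kiwi(c=3)]
  5. access ram: MISS. Cache: [lemon(c=1) ram(c=1) kiwi(c=3)]
  6. access lemon: HIT, count now 2. Cache: [ram(c=1) lemon(c=2) kiwi(c=3)]
  7. access ram: HIT, count now 2. Cache: [lemon(c=2) ram(c=2) kiwi(c=3)]
  8. access ram: HIT, count now 3. Cache: [lemon(c=2) kiwi(c=3) ram(c=3)]
  9. access peach: MISS, evict lemon(c=2). Cache: [peach(c=1) kiwi(c=3) ram(c=3)]
  10. access ram: HIT, count now 4. Cache: [peach(c=1) kiwi(c=3) ram(c=4)]
  11. access lemon: MISS, evict peach(c=1). Cache: [lemon(c=1) kiwi(c=3) ram(c=4)]
  12. access peach: MISS, evict lemon(c=1). Cache: [peach(c=1) kiwi(c=3) ram(c=4)]
  13. access lemon: MISS, evict peach(c=1). Cache: [lemon(c=1) kiwi(c=3) ram(c=4)]
  14. access fox: MISS, evict lemon(c=1). Cache: [fox(c=1) kiwi(c=3) ram(c=4)]
  15. access lemon: MISS, evict fox(c=1). Cache: [lemon(c=1) kiwi(c=3) ram(c=4)]
  16. access ram: HIT, count now 5. Cache: [lemon(c=1) kiwi(c=3) ram(c=5)]
  17. access fox: MISS, evict lemon(c=1). Cache: [fox(c=1) kiwi(c=3) ram(c=5)]
  18. access lemon: MISS, evict fox(c=1). Cache: [lemon(c=1) kiwi(c=3) ram(c=5)]
  19. access mango: MISS, evict lemon(c=1). Cache: [mango(c=1) kiwi(c=3) ram(c=5)]
  20. access fox: MISS, evict mango(c=1). Cache: [fox(c=1) kiwi(c=3) ram(c=5)]
Total: 7 hits, 13 misses, 10 evictions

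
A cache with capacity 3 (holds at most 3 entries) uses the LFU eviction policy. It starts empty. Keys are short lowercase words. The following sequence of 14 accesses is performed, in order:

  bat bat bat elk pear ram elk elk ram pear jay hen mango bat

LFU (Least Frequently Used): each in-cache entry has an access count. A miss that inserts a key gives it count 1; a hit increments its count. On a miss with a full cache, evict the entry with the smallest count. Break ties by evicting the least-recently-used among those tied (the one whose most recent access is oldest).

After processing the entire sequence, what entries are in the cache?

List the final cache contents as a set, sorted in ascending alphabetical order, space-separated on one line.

Answer: bat mango ram

Derivation:
LFU simulation (capacity=3):
  1. access bat: MISS. Cache: [bat(c=1)]
  2. access bat: HIT, count now 2. Cache: [bat(c=2)]
  3. access bat: HIT, count now 3. Cache: [bat(c=3)]
  4. access elk: MISS. Cache: [elk(c=1) bat(c=3)]
  5. access pear: MISS. Cache: [elk(c=1) pear(c=1) bat(c=3)]
  6. access ram: MISS, evict elk(c=1). Cache: [pear(c=1) ram(c=1) bat(c=3)]
  7. access elk: MISS, evict pear(c=1). Cache: [ram(c=1) elk(c=1) bat(c=3)]
  8. access elk: HIT, count now 2. Cache: [ram(c=1) elk(c=2) bat(c=3)]
  9. access ram: HIT, count now 2. Cache: [elk(c=2) ram(c=2) bat(c=3)]
  10. access pear: MISS, evict elk(c=2). Cache: [pear(c=1) ram(c=2) bat(c=3)]
  11. access jay: MISS, evict pear(c=1). Cache: [jay(c=1) ram(c=2) bat(c=3)]
  12. access hen: MISS, evict jay(c=1). Cache: [hen(c=1) ram(c=2) bat(c=3)]
  13. access mango: MISS, evict hen(c=1). Cache: [mango(c=1) ram(c=2) bat(c=3)]
  14. access bat: HIT, count now 4. Cache: [mango(c=1) ram(c=2) bat(c=4)]
Total: 5 hits, 9 misses, 6 evictions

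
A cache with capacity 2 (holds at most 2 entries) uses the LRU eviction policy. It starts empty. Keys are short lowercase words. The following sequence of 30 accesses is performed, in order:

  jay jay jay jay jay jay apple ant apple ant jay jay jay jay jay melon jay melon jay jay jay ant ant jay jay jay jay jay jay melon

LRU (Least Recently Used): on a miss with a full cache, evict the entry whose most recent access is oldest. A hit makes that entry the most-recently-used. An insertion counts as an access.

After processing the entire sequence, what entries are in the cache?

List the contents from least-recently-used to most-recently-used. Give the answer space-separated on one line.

Answer: jay melon

Derivation:
LRU simulation (capacity=2):
  1. access jay: MISS. Cache (LRU->MRU): [jay]
  2. access jay: HIT. Cache (LRU->MRU): [jay]
  3. access jay: HIT. Cache (LRU->MRU): [jay]
  4. access jay: HIT. Cache (LRU->MRU): [jay]
  5. access jay: HIT. Cache (LRU->MRU): [jay]
  6. access jay: HIT. Cache (LRU->MRU): [jay]
  7. access apple: MISS. Cache (LRU->MRU): [jay apple]
  8. access ant: MISS, evict jay. Cache (LRU->MRU): [apple ant]
  9. access apple: HIT. Cache (LRU->MRU): [ant apple]
  10. access ant: HIT. Cache (LRU->MRU): [apple ant]
  11. access jay: MISS, evict apple. Cache (LRU->MRU): [ant jay]
  12. access jay: HIT. Cache (LRU->MRU): [ant jay]
  13. access jay: HIT. Cache (LRU->MRU): [ant jay]
  14. access jay: HIT. Cache (LRU->MRU): [ant jay]
  15. access jay: HIT. Cache (LRU->MRU): [ant jay]
  16. access melon: MISS, evict ant. Cache (LRU->MRU): [jay melon]
  17. access jay: HIT. Cache (LRU->MRU): [melon jay]
  18. access melon: HIT. Cache (LRU->MRU): [jay melon]
  19. access jay: HIT. Cache (LRU->MRU): [melon jay]
  20. access jay: HIT. Cache (LRU->MRU): [melon jay]
  21. access jay: HIT. Cache (LRU->MRU): [melon jay]
  22. access ant: MISS, evict melon. Cache (LRU->MRU): [jay ant]
  23. access ant: HIT. Cache (LRU->MRU): [jay ant]
  24. access jay: HIT. Cache (LRU->MRU): [ant jay]
  25. access jay: HIT. Cache (LRU->MRU): [ant jay]
  26. access jay: HIT. Cache (LRU->MRU): [ant jay]
  27. access jay: HIT. Cache (LRU->MRU): [ant jay]
  28. access jay: HIT. Cache (LRU->MRU): [ant jay]
  29. access jay: HIT. Cache (LRU->MRU): [ant jay]
  30. access melon: MISS, evict ant. Cache (LRU->MRU): [jay melon]
Total: 23 hits, 7 misses, 5 evictions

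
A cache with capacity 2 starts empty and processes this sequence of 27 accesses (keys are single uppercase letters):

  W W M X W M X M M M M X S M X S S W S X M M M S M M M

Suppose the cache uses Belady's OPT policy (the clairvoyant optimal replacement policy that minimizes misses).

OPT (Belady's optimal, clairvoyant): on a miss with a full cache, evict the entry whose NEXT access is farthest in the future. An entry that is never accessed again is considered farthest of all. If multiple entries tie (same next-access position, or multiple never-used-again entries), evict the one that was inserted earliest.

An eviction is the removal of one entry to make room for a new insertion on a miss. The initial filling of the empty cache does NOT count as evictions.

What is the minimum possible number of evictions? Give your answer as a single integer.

Answer: 7

Derivation:
OPT (Belady) simulation (capacity=2):
  1. access W: MISS. Cache: [W]
  2. access W: HIT. Next use of W: step 5. Cache: [W]
  3. access M: MISS. Cache: [W M]
  4. access X: MISS, evict M (next use: step 6). Cache: [W X]
  5. access W: HIT. Next use of W: step 18. Cache: [W X]
  6. access M: MISS, evict W (next use: step 18). Cache: [X M]
  7. access X: HIT. Next use of X: step 12. Cache: [X M]
  8. access M: HIT. Next use of M: step 9. Cache: [X M]
  9. access M: HIT. Next use of M: step 10. Cache: [X M]
  10. access M: HIT. Next use of M: step 11. Cache: [X M]
  11. access M: HIT. Next use of M: step 14. Cache: [X M]
  12. access X: HIT. Next use of X: step 15. Cache: [X M]
  13. access S: MISS, evict X (next use: step 15). Cache: [M S]
  14. access M: HIT. Next use of M: step 21. Cache: [M S]
  15. access X: MISS, evict M (next use: step 21). Cache: [S X]
  16. access S: HIT. Next use of S: step 17. Cache: [S X]
  17. access S: HIT. Next use of S: step 19. Cache: [S X]
  18. access W: MISS, evict X (next use: step 20). Cache: [S W]
  19. access S: HIT. Next use of S: step 24. Cache: [S W]
  20. access X: MISS, evict W (next use: never). Cache: [S X]
  21. access M: MISS, evict X (next use: never). Cache: [S M]
  22. access M: HIT. Next use of M: step 23. Cache: [S M]
  23. access M: HIT. Next use of M: step 25. Cache: [S M]
  24. access S: HIT. Next use of S: never. Cache: [S M]
  25. access M: HIT. Next use of M: step 26. Cache: [S M]
  26. access M: HIT. Next use of M: step 27. Cache: [S M]
  27. access M: HIT. Next use of M: never. Cache: [S M]
Total: 18 hits, 9 misses, 7 evictions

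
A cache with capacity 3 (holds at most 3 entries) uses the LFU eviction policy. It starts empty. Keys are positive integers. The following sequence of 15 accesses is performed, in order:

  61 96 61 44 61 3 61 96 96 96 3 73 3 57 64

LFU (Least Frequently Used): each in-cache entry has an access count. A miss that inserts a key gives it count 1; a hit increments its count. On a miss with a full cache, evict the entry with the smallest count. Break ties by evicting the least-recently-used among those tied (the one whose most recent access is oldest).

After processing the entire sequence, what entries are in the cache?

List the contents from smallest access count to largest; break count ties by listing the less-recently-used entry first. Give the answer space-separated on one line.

LFU simulation (capacity=3):
  1. access 61: MISS. Cache: [61(c=1)]
  2. access 96: MISS. Cache: [61(c=1) 96(c=1)]
  3. access 61: HIT, count now 2. Cache: [96(c=1) 61(c=2)]
  4. access 44: MISS. Cache: [96(c=1) 44(c=1) 61(c=2)]
  5. access 61: HIT, count now 3. Cache: [96(c=1) 44(c=1) 61(c=3)]
  6. access 3: MISS, evict 96(c=1). Cache: [44(c=1) 3(c=1) 61(c=3)]
  7. access 61: HIT, count now 4. Cache: [44(c=1) 3(c=1) 61(c=4)]
  8. access 96: MISS, evict 44(c=1). Cache: [3(c=1) 96(c=1) 61(c=4)]
  9. access 96: HIT, count now 2. Cache: [3(c=1) 96(c=2) 61(c=4)]
  10. access 96: HIT, count now 3. Cache: [3(c=1) 96(c=3) 61(c=4)]
  11. access 3: HIT, count now 2. Cache: [3(c=2) 96(c=3) 61(c=4)]
  12. access 73: MISS, evict 3(c=2). Cache: [73(c=1) 96(c=3) 61(c=4)]
  13. access 3: MISS, evict 73(c=1). Cache: [3(c=1) 96(c=3) 61(c=4)]
  14. access 57: MISS, evict 3(c=1). Cache: [57(c=1) 96(c=3) 61(c=4)]
  15. access 64: MISS, evict 57(c=1). Cache: [64(c=1) 96(c=3) 61(c=4)]
Total: 6 hits, 9 misses, 6 evictions

Answer: 64 96 61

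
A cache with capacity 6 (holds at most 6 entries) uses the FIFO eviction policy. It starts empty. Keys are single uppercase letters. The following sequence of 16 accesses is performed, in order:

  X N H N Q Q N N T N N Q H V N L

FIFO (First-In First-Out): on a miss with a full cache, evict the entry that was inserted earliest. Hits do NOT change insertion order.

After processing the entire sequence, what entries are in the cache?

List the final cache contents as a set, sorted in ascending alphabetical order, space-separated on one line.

FIFO simulation (capacity=6):
  1. access X: MISS. Cache (old->new): [X]
  2. access N: MISS. Cache (old->new): [X N]
  3. access H: MISS. Cache (old->new): [X N H]
  4. access N: HIT. Cache (old->new): [X N H]
  5. access Q: MISS. Cache (old->new): [X N H Q]
  6. access Q: HIT. Cache (old->new): [X N H Q]
  7. access N: HIT. Cache (old->new): [X N H Q]
  8. access N: HIT. Cache (old->new): [X N H Q]
  9. access T: MISS. Cache (old->new): [X N H Q T]
  10. access N: HIT. Cache (old->new): [X N H Q T]
  11. access N: HIT. Cache (old->new): [X N H Q T]
  12. access Q: HIT. Cache (old->new): [X N H Q T]
  13. access H: HIT. Cache (old->new): [X N H Q T]
  14. access V: MISS. Cache (old->new): [X N H Q T V]
  15. access N: HIT. Cache (old->new): [X N H Q T V]
  16. access L: MISS, evict X. Cache (old->new): [N H Q T V L]
Total: 9 hits, 7 misses, 1 evictions

Answer: H L N Q T V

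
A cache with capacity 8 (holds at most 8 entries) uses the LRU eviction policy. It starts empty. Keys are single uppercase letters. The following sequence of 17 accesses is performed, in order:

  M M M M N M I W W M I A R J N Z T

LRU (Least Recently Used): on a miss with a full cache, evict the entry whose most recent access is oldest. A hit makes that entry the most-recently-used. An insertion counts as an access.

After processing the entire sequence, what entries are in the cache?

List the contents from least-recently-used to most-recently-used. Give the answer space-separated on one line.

LRU simulation (capacity=8):
  1. access M: MISS. Cache (LRU->MRU): [M]
  2. access M: HIT. Cache (LRU->MRU): [M]
  3. access M: HIT. Cache (LRU->MRU): [M]
  4. access M: HIT. Cache (LRU->MRU): [M]
  5. access N: MISS. Cache (LRU->MRU): [M N]
  6. access M: HIT. Cache (LRU->MRU): [N M]
  7. access I: MISS. Cache (LRU->MRU): [N M I]
  8. access W: MISS. Cache (LRU->MRU): [N M I W]
  9. access W: HIT. Cache (LRU->MRU): [N M I W]
  10. access M: HIT. Cache (LRU->MRU): [N I W M]
  11. access I: HIT. Cache (LRU->MRU): [N W M I]
  12. access A: MISS. Cache (LRU->MRU): [N W M I A]
  13. access R: MISS. Cache (LRU->MRU): [N W M I A R]
  14. access J: MISS. Cache (LRU->MRU): [N W M I A R J]
  15. access N: HIT. Cache (LRU->MRU): [W M I A R J N]
  16. access Z: MISS. Cache (LRU->MRU): [W M I A R J N Z]
  17. access T: MISS, evict W. Cache (LRU->MRU): [M I A R J N Z T]
Total: 8 hits, 9 misses, 1 evictions

Answer: M I A R J N Z T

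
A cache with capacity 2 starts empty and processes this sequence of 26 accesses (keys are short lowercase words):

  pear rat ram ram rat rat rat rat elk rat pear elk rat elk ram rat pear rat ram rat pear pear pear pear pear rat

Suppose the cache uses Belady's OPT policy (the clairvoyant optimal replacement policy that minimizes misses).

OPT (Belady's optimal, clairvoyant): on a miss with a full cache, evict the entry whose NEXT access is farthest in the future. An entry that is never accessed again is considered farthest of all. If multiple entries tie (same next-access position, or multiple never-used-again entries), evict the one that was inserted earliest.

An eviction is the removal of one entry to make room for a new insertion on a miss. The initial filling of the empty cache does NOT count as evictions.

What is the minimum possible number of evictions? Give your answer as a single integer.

OPT (Belady) simulation (capacity=2):
  1. access pear: MISS. Cache: [pear]
  2. access rat: MISS. Cache: [pear rat]
  3. access ram: MISS, evict pear (next use: step 11). Cache: [rat ram]
  4. access ram: HIT. Next use of ram: step 15. Cache: [rat ram]
  5. access rat: HIT. Next use of rat: step 6. Cache: [rat ram]
  6. access rat: HIT. Next use of rat: step 7. Cache: [rat ram]
  7. access rat: HIT. Next use of rat: step 8. Cache: [rat ram]
  8. access rat: HIT. Next use of rat: step 10. Cache: [rat ram]
  9. access elk: MISS, evict ram (next use: step 15). Cache: [rat elk]
  10. access rat: HIT. Next use of rat: step 13. Cache: [rat elk]
  11. access pear: MISS, evict rat (next use: step 13). Cache: [elk pear]
  12. access elk: HIT. Next use of elk: step 14. Cache: [elk pear]
  13. access rat: MISS, evict pear (next use: step 17). Cache: [elk rat]
  14. access elk: HIT. Next use of elk: never. Cache: [elk rat]
  15. access ram: MISS, evict elk (next use: never). Cache: [rat ram]
  16. access rat: HIT. Next use of rat: step 18. Cache: [rat ram]
  17. access pear: MISS, evict ram (next use: step 19). Cache: [rat pear]
  18. access rat: HIT. Next use of rat: step 20. Cache: [rat pear]
  19. access ram: MISS, evict pear (next use: step 21). Cache: [rat ram]
  20. access rat: HIT. Next use of rat: step 26. Cache: [rat ram]
  21. access pear: MISS, evict ram (next use: never). Cache: [rat pear]
  22. access pear: HIT. Next use of pear: step 23. Cache: [rat pear]
  23. access pear: HIT. Next use of pear: step 24. Cache: [rat pear]
  24. access pear: HIT. Next use of pear: step 25. Cache: [rat pear]
  25. access pear: HIT. Next use of pear: never. Cache: [rat pear]
  26. access rat: HIT. Next use of rat: never. Cache: [rat pear]
Total: 16 hits, 10 misses, 8 evictions

Answer: 8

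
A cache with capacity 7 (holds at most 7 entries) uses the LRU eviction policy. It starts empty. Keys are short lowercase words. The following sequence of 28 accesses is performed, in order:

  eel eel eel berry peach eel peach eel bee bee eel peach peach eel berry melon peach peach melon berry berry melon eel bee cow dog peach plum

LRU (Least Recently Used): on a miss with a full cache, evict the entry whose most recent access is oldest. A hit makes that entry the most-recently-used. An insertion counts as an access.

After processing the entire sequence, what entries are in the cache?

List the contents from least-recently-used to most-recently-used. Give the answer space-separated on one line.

Answer: melon eel bee cow dog peach plum

Derivation:
LRU simulation (capacity=7):
  1. access eel: MISS. Cache (LRU->MRU): [eel]
  2. access eel: HIT. Cache (LRU->MRU): [eel]
  3. access eel: HIT. Cache (LRU->MRU): [eel]
  4. access berry: MISS. Cache (LRU->MRU): [eel berry]
  5. access peach: MISS. Cache (LRU->MRU): [eel berry peach]
  6. access eel: HIT. Cache (LRU->MRU): [berry peach eel]
  7. access peach: HIT. Cache (LRU->MRU): [berry eel peach]
  8. access eel: HIT. Cache (LRU->MRU): [berry peach eel]
  9. access bee: MISS. Cache (LRU->MRU): [berry peach eel bee]
  10. access bee: HIT. Cache (LRU->MRU): [berry peach eel bee]
  11. access eel: HIT. Cache (LRU->MRU): [berry peach bee eel]
  12. access peach: HIT. Cache (LRU->MRU): [berry bee eel peach]
  13. access peach: HIT. Cache (LRU->MRU): [berry bee eel peach]
  14. access eel: HIT. Cache (LRU->MRU): [berry bee peach eel]
  15. access berry: HIT. Cache (LRU->MRU): [bee peach eel berry]
  16. access melon: MISS. Cache (LRU->MRU): [bee peach eel berry melon]
  17. access peach: HIT. Cache (LRU->MRU): [bee eel berry melon peach]
  18. access peach: HIT. Cache (LRU->MRU): [bee eel berry melon peach]
  19. access melon: HIT. Cache (LRU->MRU): [bee eel berry peach melon]
  20. access berry: HIT. Cache (LRU->MRU): [bee eel peach melon berry]
  21. access berry: HIT. Cache (LRU->MRU): [bee eel peach melon berry]
  22. access melon: HIT. Cache (LRU->MRU): [bee eel peach berry melon]
  23. access eel: HIT. Cache (LRU->MRU): [bee peach berry melon eel]
  24. access bee: HIT. Cache (LRU->MRU): [peach berry melon eel bee]
  25. access cow: MISS. Cache (LRU->MRU): [peach berry melon eel bee cow]
  26. access dog: MISS. Cache (LRU->MRU): [peach berry melon eel bee cow dog]
  27. access peach: HIT. Cache (LRU->MRU): [berry melon eel bee cow dog peach]
  28. access plum: MISS, evict berry. Cache (LRU->MRU): [melon eel bee cow dog peach plum]
Total: 20 hits, 8 misses, 1 evictions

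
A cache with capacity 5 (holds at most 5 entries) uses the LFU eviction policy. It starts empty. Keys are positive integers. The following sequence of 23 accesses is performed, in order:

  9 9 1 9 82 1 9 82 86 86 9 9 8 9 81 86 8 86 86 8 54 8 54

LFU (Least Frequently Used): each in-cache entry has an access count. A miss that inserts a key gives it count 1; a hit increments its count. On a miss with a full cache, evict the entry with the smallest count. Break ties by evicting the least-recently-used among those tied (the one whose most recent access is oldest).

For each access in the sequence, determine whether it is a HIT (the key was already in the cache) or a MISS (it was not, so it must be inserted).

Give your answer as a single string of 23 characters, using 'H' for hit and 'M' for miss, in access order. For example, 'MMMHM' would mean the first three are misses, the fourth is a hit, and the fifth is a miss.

LFU simulation (capacity=5):
  1. access 9: MISS. Cache: [9(c=1)]
  2. access 9: HIT, count now 2. Cache: [9(c=2)]
  3. access 1: MISS. Cache: [1(c=1) 9(c=2)]
  4. access 9: HIT, count now 3. Cache: [1(c=1) 9(c=3)]
  5. access 82: MISS. Cache: [1(c=1) 82(c=1) 9(c=3)]
  6. access 1: HIT, count now 2. Cache: [82(c=1) 1(c=2) 9(c=3)]
  7. access 9: HIT, count now 4. Cache: [82(c=1) 1(c=2) 9(c=4)]
  8. access 82: HIT, count now 2. Cache: [1(c=2) 82(c=2) 9(c=4)]
  9. access 86: MISS. Cache: [86(c=1) 1(c=2) 82(c=2) 9(c=4)]
  10. access 86: HIT, count now 2. Cache: [1(c=2) 82(c=2) 86(c=2) 9(c=4)]
  11. access 9: HIT, count now 5. Cache: [1(c=2) 82(c=2) 86(c=2) 9(c=5)]
  12. access 9: HIT, count now 6. Cache: [1(c=2) 82(c=2) 86(c=2) 9(c=6)]
  13. access 8: MISS. Cache: [8(c=1) 1(c=2) 82(c=2) 86(c=2) 9(c=6)]
  14. access 9: HIT, count now 7. Cache: [8(c=1) 1(c=2) 82(c=2) 86(c=2) 9(c=7)]
  15. access 81: MISS, evict 8(c=1). Cache: [81(c=1) 1(c=2) 82(c=2) 86(c=2) 9(c=7)]
  16. access 86: HIT, count now 3. Cache: [81(c=1) 1(c=2) 82(c=2) 86(c=3) 9(c=7)]
  17. access 8: MISS, evict 81(c=1). Cache: [8(c=1) 1(c=2) 82(c=2) 86(c=3) 9(c=7)]
  18. access 86: HIT, count now 4. Cache: [8(c=1) 1(c=2) 82(c=2) 86(c=4) 9(c=7)]
  19. access 86: HIT, count now 5. Cache: [8(c=1) 1(c=2) 82(c=2) 86(c=5) 9(c=7)]
  20. access 8: HIT, count now 2. Cache: [1(c=2) 82(c=2) 8(c=2) 86(c=5) 9(c=7)]
  21. access 54: MISS, evict 1(c=2). Cache: [54(c=1) 82(c=2) 8(c=2) 86(c=5) 9(c=7)]
  22. access 8: HIT, count now 3. Cache: [54(c=1) 82(c=2) 8(c=3) 86(c=5) 9(c=7)]
  23. access 54: HIT, count now 2. Cache: [82(c=2) 54(c=2) 8(c=3) 86(c=5) 9(c=7)]
Total: 15 hits, 8 misses, 3 evictions

Answer: MHMHMHHHMHHHMHMHMHHHMHH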